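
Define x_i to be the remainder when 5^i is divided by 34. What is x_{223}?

7

Computing terms: x_0 = 1, x_1 = 5, x_2 = 25, x_3 = 23, x_4 = 13, x_5 = 31, x_6 = 19, x_7 = 27, x_8 = 33, x_9 = 29, x_{10} = 9, x_{11} = 11, x_{12} = 21, x_{13} = 3, x_{14} = 15, x_{15} = 7, x_{16} = 1.
Since x_{16} = x_0 = 1, the sequence is periodic with period 16.
(223 - 0) mod 16 = 15, so x_{223} = x_{15} = 7.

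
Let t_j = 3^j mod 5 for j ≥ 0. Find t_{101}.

3

We have t_0 = 1, t_1 = 3, t_2 = 4, t_3 = 2, t_4 = 1.
The sequence repeats with period 4.
So t_{101} = t_{0 + ((101-0) mod 4)} = t_1 = 3.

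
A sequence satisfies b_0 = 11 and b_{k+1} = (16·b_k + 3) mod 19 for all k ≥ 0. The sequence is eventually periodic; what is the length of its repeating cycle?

9

Listing terms: b_0 = 11, b_1 = 8, b_2 = 17, b_3 = 9, b_4 = 14, b_5 = 18, b_6 = 6, b_7 = 4, b_8 = 10, b_9 = 11.
The sequence repeats with period 9.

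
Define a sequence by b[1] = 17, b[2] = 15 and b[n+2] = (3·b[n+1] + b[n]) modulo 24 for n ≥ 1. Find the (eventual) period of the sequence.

We have b[1] = 17; b[2] = 15; b[3] = 14; b[4] = 9; b[5] = 17; b[6] = 12; b[7] = 5; b[8] = 3; b[9] = 14; b[10] = 21; b[11] = 5; b[12] = 12; b[13] = 17; b[14] = 15.
Since (b[13], b[14]) = (b[1], b[2]) = (17, 15) (two consecutive terms determine the rest), the sequence is periodic with period 12.

12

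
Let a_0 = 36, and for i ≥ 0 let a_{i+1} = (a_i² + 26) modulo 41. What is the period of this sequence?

6

We have a_0 = 36,  a_1 = 10,  a_2 = 3,  a_3 = 35,  a_4 = 21,  a_5 = 16,  a_6 = 36.
The sequence repeats with period 6.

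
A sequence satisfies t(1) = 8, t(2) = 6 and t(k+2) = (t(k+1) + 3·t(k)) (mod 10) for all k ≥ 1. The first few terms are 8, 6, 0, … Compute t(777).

Listing terms: t(1) = 8; t(2) = 6; t(3) = 0; t(4) = 8; t(5) = 8; t(6) = 2; t(7) = 6; t(8) = 2; t(9) = 0; t(10) = 6; t(11) = 6; t(12) = 4; t(13) = 2; t(14) = 4; t(15) = 0; t(16) = 2; t(17) = 2; t(18) = 8; t(19) = 4; t(20) = 8; t(21) = 0; t(22) = 4; t(23) = 4; t(24) = 6; t(25) = 8; t(26) = 6.
The sequence repeats with period 24.
So t(777) = t(1 + ((777-1) mod 24)) = t(9) = 0.

0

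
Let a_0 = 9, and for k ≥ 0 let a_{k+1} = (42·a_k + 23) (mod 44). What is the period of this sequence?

Computing terms: a_0 = 9, a_1 = 5, a_2 = 13, a_3 = 41, a_4 = 29, a_5 = 9.
The sequence repeats with period 5.

5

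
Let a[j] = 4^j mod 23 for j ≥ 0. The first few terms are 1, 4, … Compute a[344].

Computing terms: a[0] = 1; a[1] = 4; a[2] = 16; a[3] = 18; a[4] = 3; a[5] = 12; a[6] = 2; a[7] = 8; a[8] = 9; a[9] = 13; a[10] = 6; a[11] = 1.
Since a[11] = a[0] = 1, the sequence is periodic with period 11.
(344 - 0) mod 11 = 3, so a[344] = a[3] = 18.

18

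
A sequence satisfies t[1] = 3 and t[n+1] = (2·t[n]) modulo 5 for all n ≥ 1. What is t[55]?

Listing terms: t[1] = 3,  t[2] = 1,  t[3] = 2,  t[4] = 4,  t[5] = 3.
The sequence repeats with period 4.
So t[55] = t[1 + ((55-1) mod 4)] = t[3] = 2.

2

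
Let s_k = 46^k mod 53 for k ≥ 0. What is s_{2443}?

Listing terms: s_0 = 1; s_1 = 46; s_2 = 49; s_3 = 28; s_4 = 16; s_5 = 47; s_6 = 42; s_7 = 24; s_8 = 44; s_9 = 10; s_{10} = 36; s_{11} = 13; s_{12} = 15; s_{13} = 1.
Since s_{13} = s_0 = 1, the sequence is periodic with period 13.
(2443 - 0) mod 13 = 12, so s_{2443} = s_{12} = 15.

15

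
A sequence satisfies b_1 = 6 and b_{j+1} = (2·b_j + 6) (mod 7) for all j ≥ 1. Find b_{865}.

b_1 = 6, b_2 = 4, b_3 = 0, b_4 = 6.
The sequence repeats with period 3.
(865 - 1) mod 3 = 0, so b_{865} = b_1 = 6.

6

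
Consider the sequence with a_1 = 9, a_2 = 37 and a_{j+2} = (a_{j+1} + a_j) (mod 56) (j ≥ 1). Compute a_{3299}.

53

We have a_1 = 9,  a_2 = 37,  a_3 = 46,  a_4 = 27,  a_5 = 17,  a_6 = 44,  a_7 = 5,  a_8 = 49,  a_9 = 54,  a_{10} = 47,  a_{11} = 45,  a_{12} = 36,  a_{13} = 25,  a_{14} = 5,  a_{15} = 30,  a_{16} = 35,  a_{17} = 9,  a_{18} = 44,  a_{19} = 53,  a_{20} = 41,  a_{21} = 38,  a_{22} = 23,  a_{23} = 5,  a_{24} = 28,  a_{25} = 33,  a_{26} = 5,  a_{27} = 38,  a_{28} = 43,  a_{29} = 25,  a_{30} = 12,  a_{31} = 37,  a_{32} = 49,  a_{33} = 30,  a_{34} = 23,  a_{35} = 53,  a_{36} = 20,  a_{37} = 17,  a_{38} = 37,  a_{39} = 54,  a_{40} = 35,  a_{41} = 33,  a_{42} = 12,  a_{43} = 45,  a_{44} = 1,  a_{45} = 46,  a_{46} = 47,  a_{47} = 37,  a_{48} = 28,  a_{49} = 9,  a_{50} = 37.
The sequence repeats with period 48.
(3299 - 1) mod 48 = 34, so a_{3299} = a_{35} = 53.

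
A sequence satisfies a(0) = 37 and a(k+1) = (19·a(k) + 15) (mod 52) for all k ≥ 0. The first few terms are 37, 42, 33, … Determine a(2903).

34

Listing terms: a(0) = 37, a(1) = 42, a(2) = 33, a(3) = 18, a(4) = 45, a(5) = 38, a(6) = 9, a(7) = 30, a(8) = 13, a(9) = 2, a(10) = 1, a(11) = 34, a(12) = 37.
Since a(12) = a(0) = 37, the sequence is periodic with period 12.
(2903 - 0) mod 12 = 11, so a(2903) = a(11) = 34.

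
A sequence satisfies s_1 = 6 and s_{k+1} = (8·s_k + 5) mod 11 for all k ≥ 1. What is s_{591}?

6

We have s_1 = 6, s_2 = 9, s_3 = 0, s_4 = 5, s_5 = 1, s_6 = 2, s_7 = 10, s_8 = 8, s_9 = 3, s_{10} = 7, s_{11} = 6.
Since s_{11} = s_1 = 6, the sequence is periodic with period 10.
So s_{591} = s_{1 + ((591-1) mod 10)} = s_1 = 6.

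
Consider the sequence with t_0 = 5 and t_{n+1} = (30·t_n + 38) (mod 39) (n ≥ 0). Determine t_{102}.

5

t_0 = 5; t_1 = 32; t_2 = 23; t_3 = 26; t_4 = 38; t_5 = 8; t_6 = 5.
Since t_6 = t_0 = 5, the sequence is periodic with period 6.
(102 - 0) mod 6 = 0, so t_{102} = t_0 = 5.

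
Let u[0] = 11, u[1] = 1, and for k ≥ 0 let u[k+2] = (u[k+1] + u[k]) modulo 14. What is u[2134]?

u[0] = 11, u[1] = 1, u[2] = 12, u[3] = 13, u[4] = 11, u[5] = 10, u[6] = 7, u[7] = 3, u[8] = 10, u[9] = 13, u[10] = 9, u[11] = 8, u[12] = 3, u[13] = 11, u[14] = 0, u[15] = 11, u[16] = 11, u[17] = 8, u[18] = 5, u[19] = 13, u[20] = 4, u[21] = 3, u[22] = 7, u[23] = 10, u[24] = 3, u[25] = 13, u[26] = 2, u[27] = 1, u[28] = 3, u[29] = 4, u[30] = 7, u[31] = 11, u[32] = 4, u[33] = 1, u[34] = 5, u[35] = 6, u[36] = 11, u[37] = 3, u[38] = 0, u[39] = 3, u[40] = 3, u[41] = 6, u[42] = 9, u[43] = 1, u[44] = 10, u[45] = 11, u[46] = 7, u[47] = 4, u[48] = 11, u[49] = 1.
Since (u[48], u[49]) = (u[0], u[1]) = (11, 1) (two consecutive terms determine the rest), the sequence is periodic with period 48.
So u[2134] = u[0 + ((2134-0) mod 48)] = u[22] = 7.

7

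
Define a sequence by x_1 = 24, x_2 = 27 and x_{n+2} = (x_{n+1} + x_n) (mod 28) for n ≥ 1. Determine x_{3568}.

10

We have x_1 = 24, x_2 = 27, x_3 = 23, x_4 = 22, x_5 = 17, x_6 = 11, x_7 = 0, x_8 = 11, x_9 = 11, x_{10} = 22, x_{11} = 5, x_{12} = 27, x_{13} = 4, x_{14} = 3, x_{15} = 7, x_{16} = 10, x_{17} = 17, x_{18} = 27, x_{19} = 16, x_{20} = 15, x_{21} = 3, x_{22} = 18, x_{23} = 21, x_{24} = 11, x_{25} = 4, x_{26} = 15, x_{27} = 19, x_{28} = 6, x_{29} = 25, x_{30} = 3, x_{31} = 0, x_{32} = 3, x_{33} = 3, x_{34} = 6, x_{35} = 9, x_{36} = 15, x_{37} = 24, x_{38} = 11, x_{39} = 7, x_{40} = 18, x_{41} = 25, x_{42} = 15, x_{43} = 12, x_{44} = 27, x_{45} = 11, x_{46} = 10, x_{47} = 21, x_{48} = 3, x_{49} = 24, x_{50} = 27.
Since (x_{49}, x_{50}) = (x_1, x_2) = (24, 27) (two consecutive terms determine the rest), the sequence is periodic with period 48.
So x_{3568} = x_{1 + ((3568-1) mod 48)} = x_{16} = 10.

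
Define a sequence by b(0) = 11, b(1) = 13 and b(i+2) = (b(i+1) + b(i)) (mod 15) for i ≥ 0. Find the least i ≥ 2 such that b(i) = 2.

We have b(0) = 11, b(1) = 13, b(2) = 9, b(3) = 7, b(4) = 1, b(5) = 8, b(6) = 9, b(7) = 2, b(8) = 11, b(9) = 13.
Since (b(8), b(9)) = (b(0), b(1)) = (11, 13) (two consecutive terms determine the rest), the sequence is periodic with period 8.
The value 2 first appears (with i ≥ 2) at b(7).

7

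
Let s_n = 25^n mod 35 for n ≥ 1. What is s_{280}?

25

We have s_1 = 25, s_2 = 30, s_3 = 15, s_4 = 25.
The sequence repeats with period 3.
(280 - 1) mod 3 = 0, so s_{280} = s_1 = 25.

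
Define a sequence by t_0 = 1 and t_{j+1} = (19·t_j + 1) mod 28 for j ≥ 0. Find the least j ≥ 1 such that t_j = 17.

We have t_0 = 1; t_1 = 20; t_2 = 17; t_3 = 16; t_4 = 25; t_5 = 0; t_6 = 1.
Since t_6 = t_0 = 1, the sequence is periodic with period 6.
The value 17 first appears (with j ≥ 1) at t_2.

2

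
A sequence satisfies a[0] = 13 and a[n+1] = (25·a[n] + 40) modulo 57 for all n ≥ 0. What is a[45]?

13

Computing terms: a[0] = 13, a[1] = 23, a[2] = 45, a[3] = 25, a[4] = 38, a[5] = 21, a[6] = 52, a[7] = 29, a[8] = 24, a[9] = 13.
Since a[9] = a[0] = 13, the sequence is periodic with period 9.
(45 - 0) mod 9 = 0, so a[45] = a[0] = 13.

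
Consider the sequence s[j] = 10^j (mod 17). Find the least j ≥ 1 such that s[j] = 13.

Listing terms: s[0] = 1,  s[1] = 10,  s[2] = 15,  s[3] = 14,  s[4] = 4,  s[5] = 6,  s[6] = 9,  s[7] = 5,  s[8] = 16,  s[9] = 7,  s[10] = 2,  s[11] = 3,  s[12] = 13,  s[13] = 11,  s[14] = 8,  s[15] = 12,  s[16] = 1.
Since s[16] = s[0] = 1, the sequence is periodic with period 16.
The value 13 first appears (with j ≥ 1) at s[12].

12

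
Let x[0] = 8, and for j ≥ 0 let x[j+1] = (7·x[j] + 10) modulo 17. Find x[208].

x[0] = 8,  x[1] = 15,  x[2] = 13,  x[3] = 16,  x[4] = 3,  x[5] = 14,  x[6] = 6,  x[7] = 1,  x[8] = 0,  x[9] = 10,  x[10] = 12,  x[11] = 9,  x[12] = 5,  x[13] = 11,  x[14] = 2,  x[15] = 7,  x[16] = 8.
Since x[16] = x[0] = 8, the sequence is periodic with period 16.
So x[208] = x[0 + ((208-0) mod 16)] = x[0] = 8.

8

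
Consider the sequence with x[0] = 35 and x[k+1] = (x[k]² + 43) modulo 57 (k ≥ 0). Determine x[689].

14

Listing terms: x[0] = 35,  x[1] = 14,  x[2] = 11,  x[3] = 50,  x[4] = 35.
The sequence repeats with period 4.
So x[689] = x[0 + ((689-0) mod 4)] = x[1] = 14.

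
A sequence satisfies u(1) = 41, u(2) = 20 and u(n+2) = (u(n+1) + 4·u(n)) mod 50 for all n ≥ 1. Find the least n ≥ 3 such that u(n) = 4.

Listing terms: u(1) = 41,  u(2) = 20,  u(3) = 34,  u(4) = 14,  u(5) = 0,  u(6) = 6,  u(7) = 6,  u(8) = 30,  u(9) = 4,  u(10) = 24,  u(11) = 40,  u(12) = 36,  u(13) = 46,  u(14) = 40,  u(15) = 24,  u(16) = 34,  u(17) = 30,  u(18) = 16,  u(19) = 36,  u(20) = 0,  u(21) = 44,  u(22) = 44,  u(23) = 20,  u(24) = 46,  u(25) = 26,  u(26) = 10,  u(27) = 14,  u(28) = 4,  u(29) = 10,  u(30) = 26,  u(31) = 16,  u(32) = 20,  u(33) = 34.
Since (u(32), u(33)) = (u(2), u(3)) = (20, 34) (two consecutive terms determine the rest), the sequence is eventually periodic: after a pre-period of length 1 it cycles with period 30.
The value 4 first appears (with n ≥ 3) at u(9).

9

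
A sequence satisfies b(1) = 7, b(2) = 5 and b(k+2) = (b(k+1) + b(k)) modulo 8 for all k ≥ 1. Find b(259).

3

b(1) = 7,  b(2) = 5,  b(3) = 4,  b(4) = 1,  b(5) = 5,  b(6) = 6,  b(7) = 3,  b(8) = 1,  b(9) = 4,  b(10) = 5,  b(11) = 1,  b(12) = 6,  b(13) = 7,  b(14) = 5.
Since (b(13), b(14)) = (b(1), b(2)) = (7, 5) (two consecutive terms determine the rest), the sequence is periodic with period 12.
So b(259) = b(1 + ((259-1) mod 12)) = b(7) = 3.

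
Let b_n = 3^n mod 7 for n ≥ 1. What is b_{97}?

We have b_1 = 3,  b_2 = 2,  b_3 = 6,  b_4 = 4,  b_5 = 5,  b_6 = 1,  b_7 = 3.
Since b_7 = b_1 = 3, the sequence is periodic with period 6.
So b_{97} = b_{1 + ((97-1) mod 6)} = b_1 = 3.

3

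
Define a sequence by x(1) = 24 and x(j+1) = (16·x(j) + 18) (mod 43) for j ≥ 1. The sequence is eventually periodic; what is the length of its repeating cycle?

We have x(1) = 24; x(2) = 15; x(3) = 0; x(4) = 18; x(5) = 5; x(6) = 12; x(7) = 38; x(8) = 24.
Since x(8) = x(1) = 24, the sequence is periodic with period 7.

7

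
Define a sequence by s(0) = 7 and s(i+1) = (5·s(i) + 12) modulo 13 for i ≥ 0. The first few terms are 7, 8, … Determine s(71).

12

s(0) = 7,  s(1) = 8,  s(2) = 0,  s(3) = 12,  s(4) = 7.
The sequence repeats with period 4.
(71 - 0) mod 4 = 3, so s(71) = s(3) = 12.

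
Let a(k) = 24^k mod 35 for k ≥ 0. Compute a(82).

We have a(0) = 1,  a(1) = 24,  a(2) = 16,  a(3) = 34,  a(4) = 11,  a(5) = 19,  a(6) = 1.
The sequence repeats with period 6.
(82 - 0) mod 6 = 4, so a(82) = a(4) = 11.

11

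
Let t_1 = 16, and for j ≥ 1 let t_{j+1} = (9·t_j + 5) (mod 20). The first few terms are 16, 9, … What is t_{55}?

6

t_1 = 16,  t_2 = 9,  t_3 = 6,  t_4 = 19,  t_5 = 16.
The sequence repeats with period 4.
So t_{55} = t_{1 + ((55-1) mod 4)} = t_3 = 6.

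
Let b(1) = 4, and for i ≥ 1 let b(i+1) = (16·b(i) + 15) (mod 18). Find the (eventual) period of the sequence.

3

Listing terms: b(1) = 4, b(2) = 7, b(3) = 1, b(4) = 13, b(5) = 7.
Since b(5) = b(2) = 7, the sequence is eventually periodic: after a pre-period of length 1 it cycles with period 3.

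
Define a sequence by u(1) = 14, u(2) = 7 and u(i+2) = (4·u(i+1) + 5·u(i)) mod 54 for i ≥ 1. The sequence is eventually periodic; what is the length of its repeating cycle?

We have u(1) = 14, u(2) = 7, u(3) = 44, u(4) = 49, u(5) = 38, u(6) = 19, u(7) = 50, u(8) = 25, u(9) = 26, u(10) = 13, u(11) = 20, u(12) = 37, u(13) = 32, u(14) = 43, u(15) = 8, u(16) = 31, u(17) = 2, u(18) = 1, u(19) = 14, u(20) = 7.
The sequence repeats with period 18.

18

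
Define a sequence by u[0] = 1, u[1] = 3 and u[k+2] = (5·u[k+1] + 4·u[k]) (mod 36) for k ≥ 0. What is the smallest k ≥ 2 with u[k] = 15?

We have u[0] = 1, u[1] = 3, u[2] = 19, u[3] = 35, u[4] = 35, u[5] = 27, u[6] = 23, u[7] = 7, u[8] = 19, u[9] = 15, u[10] = 7, u[11] = 23, u[12] = 35, u[13] = 15, u[14] = 35, u[15] = 19, u[16] = 19, u[17] = 27, u[18] = 31, u[19] = 11, u[20] = 35, u[21] = 3, u[22] = 11, u[23] = 31, u[24] = 19, u[25] = 3, u[26] = 19.
Since (u[25], u[26]) = (u[1], u[2]) = (3, 19) (two consecutive terms determine the rest), the sequence is eventually periodic: after a pre-period of length 1 it cycles with period 24.
The value 15 first appears (with k ≥ 2) at u[9].

9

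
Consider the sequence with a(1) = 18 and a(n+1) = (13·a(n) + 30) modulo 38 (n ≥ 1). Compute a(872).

Listing terms: a(1) = 18; a(2) = 36; a(3) = 4; a(4) = 6; a(5) = 32; a(6) = 28; a(7) = 14; a(8) = 22; a(9) = 12; a(10) = 34; a(11) = 16; a(12) = 10; a(13) = 8; a(14) = 20; a(15) = 24; a(16) = 0; a(17) = 30; a(18) = 2; a(19) = 18.
The sequence repeats with period 18.
(872 - 1) mod 18 = 7, so a(872) = a(8) = 22.

22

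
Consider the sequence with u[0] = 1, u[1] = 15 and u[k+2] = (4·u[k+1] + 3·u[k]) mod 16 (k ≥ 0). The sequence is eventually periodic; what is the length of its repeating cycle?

u[0] = 1,  u[1] = 15,  u[2] = 15,  u[3] = 9,  u[4] = 1,  u[5] = 15.
The sequence repeats with period 4.

4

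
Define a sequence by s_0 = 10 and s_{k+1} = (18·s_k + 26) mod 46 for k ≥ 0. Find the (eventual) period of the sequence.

We have s_0 = 10; s_1 = 22; s_2 = 8; s_3 = 32; s_4 = 4; s_5 = 6; s_6 = 42; s_7 = 0; s_8 = 26; s_9 = 34; s_{10} = 40; s_{11} = 10.
The sequence repeats with period 11.

11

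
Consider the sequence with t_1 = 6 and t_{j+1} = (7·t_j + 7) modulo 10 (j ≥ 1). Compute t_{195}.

t_1 = 6,  t_2 = 9,  t_3 = 0,  t_4 = 7,  t_5 = 6.
Since t_5 = t_1 = 6, the sequence is periodic with period 4.
So t_{195} = t_{1 + ((195-1) mod 4)} = t_3 = 0.

0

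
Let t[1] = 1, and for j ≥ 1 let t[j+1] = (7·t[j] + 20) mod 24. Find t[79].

t[1] = 1, t[2] = 3, t[3] = 17, t[4] = 19, t[5] = 9, t[6] = 11, t[7] = 1.
The sequence repeats with period 6.
(79 - 1) mod 6 = 0, so t[79] = t[1] = 1.

1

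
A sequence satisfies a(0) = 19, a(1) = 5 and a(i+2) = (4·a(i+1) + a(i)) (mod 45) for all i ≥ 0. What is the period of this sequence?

Computing terms: a(0) = 19; a(1) = 5; a(2) = 39; a(3) = 26; a(4) = 8; a(5) = 13; a(6) = 15; a(7) = 28; a(8) = 37; a(9) = 41; a(10) = 21; a(11) = 35; a(12) = 26; a(13) = 4; a(14) = 42; a(15) = 37; a(16) = 10; a(17) = 32; a(18) = 3; a(19) = 44; a(20) = 44; a(21) = 40; a(22) = 24; a(23) = 1; a(24) = 28; a(25) = 23; a(26) = 30; a(27) = 8; a(28) = 17; a(29) = 31; a(30) = 6; a(31) = 10; a(32) = 1; a(33) = 14; a(34) = 12; a(35) = 17; a(36) = 35; a(37) = 22; a(38) = 33; a(39) = 19; a(40) = 19; a(41) = 5.
Since (a(40), a(41)) = (a(0), a(1)) = (19, 5) (two consecutive terms determine the rest), the sequence is periodic with period 40.

40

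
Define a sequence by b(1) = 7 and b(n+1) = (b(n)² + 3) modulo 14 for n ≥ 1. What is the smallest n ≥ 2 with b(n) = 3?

5

Computing terms: b(1) = 7,  b(2) = 10,  b(3) = 5,  b(4) = 0,  b(5) = 3,  b(6) = 12,  b(7) = 7.
The sequence repeats with period 6.
The value 3 first appears (with n ≥ 2) at b(5).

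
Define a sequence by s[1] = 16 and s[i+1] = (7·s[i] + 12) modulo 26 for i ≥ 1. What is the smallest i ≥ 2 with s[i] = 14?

6

We have s[1] = 16; s[2] = 20; s[3] = 22; s[4] = 10; s[5] = 4; s[6] = 14; s[7] = 6; s[8] = 2; s[9] = 0; s[10] = 12; s[11] = 18; s[12] = 8; s[13] = 16.
The sequence repeats with period 12.
The value 14 first appears (with i ≥ 2) at s[6].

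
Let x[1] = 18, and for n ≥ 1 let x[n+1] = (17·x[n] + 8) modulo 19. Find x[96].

Computing terms: x[1] = 18; x[2] = 10; x[3] = 7; x[4] = 13; x[5] = 1; x[6] = 6; x[7] = 15; x[8] = 16; x[9] = 14; x[10] = 18.
Since x[10] = x[1] = 18, the sequence is periodic with period 9.
(96 - 1) mod 9 = 5, so x[96] = x[6] = 6.

6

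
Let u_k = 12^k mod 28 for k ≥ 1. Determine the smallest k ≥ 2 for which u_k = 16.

4

u_1 = 12; u_2 = 4; u_3 = 20; u_4 = 16; u_5 = 24; u_6 = 8; u_7 = 12.
Since u_7 = u_1 = 12, the sequence is periodic with period 6.
The value 16 first appears (with k ≥ 2) at u_4.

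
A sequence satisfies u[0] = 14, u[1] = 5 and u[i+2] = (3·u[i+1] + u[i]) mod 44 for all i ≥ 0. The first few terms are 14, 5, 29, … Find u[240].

Computing terms: u[0] = 14, u[1] = 5, u[2] = 29, u[3] = 4, u[4] = 41, u[5] = 39, u[6] = 26, u[7] = 29, u[8] = 25, u[9] = 16, u[10] = 29, u[11] = 15, u[12] = 30, u[13] = 17, u[14] = 37, u[15] = 40, u[16] = 25, u[17] = 27, u[18] = 18, u[19] = 37, u[20] = 41, u[21] = 28, u[22] = 37, u[23] = 7, u[24] = 14, u[25] = 5.
The sequence repeats with period 24.
(240 - 0) mod 24 = 0, so u[240] = u[0] = 14.

14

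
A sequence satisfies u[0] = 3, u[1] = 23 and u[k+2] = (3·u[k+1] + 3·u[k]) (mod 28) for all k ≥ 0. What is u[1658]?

14

Listing terms: u[0] = 3,  u[1] = 23,  u[2] = 22,  u[3] = 23,  u[4] = 23,  u[5] = 26,  u[6] = 7,  u[7] = 15,  u[8] = 10,  u[9] = 19,  u[10] = 3,  u[11] = 10,  u[12] = 11,  u[13] = 7,  u[14] = 26,  u[15] = 15,  u[16] = 11,  u[17] = 22,  u[18] = 15,  u[19] = 27,  u[20] = 14,  u[21] = 11,  u[22] = 19,  u[23] = 6,  u[24] = 19,  u[25] = 19,  u[26] = 2,  u[27] = 7,  u[28] = 27,  u[29] = 18,  u[30] = 23,  u[31] = 11,  u[32] = 18,  u[33] = 3,  u[34] = 7,  u[35] = 2,  u[36] = 27,  u[37] = 3,  u[38] = 6,  u[39] = 27,  u[40] = 15,  u[41] = 14,  u[42] = 3,  u[43] = 23.
Since (u[42], u[43]) = (u[0], u[1]) = (3, 23) (two consecutive terms determine the rest), the sequence is periodic with period 42.
So u[1658] = u[0 + ((1658-0) mod 42)] = u[20] = 14.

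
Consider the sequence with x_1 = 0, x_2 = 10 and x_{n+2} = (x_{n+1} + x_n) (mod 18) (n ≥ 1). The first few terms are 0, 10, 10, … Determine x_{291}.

10

Computing terms: x_1 = 0; x_2 = 10; x_3 = 10; x_4 = 2; x_5 = 12; x_6 = 14; x_7 = 8; x_8 = 4; x_9 = 12; x_{10} = 16; x_{11} = 10; x_{12} = 8; x_{13} = 0; x_{14} = 8; x_{15} = 8; x_{16} = 16; x_{17} = 6; x_{18} = 4; x_{19} = 10; x_{20} = 14; x_{21} = 6; x_{22} = 2; x_{23} = 8; x_{24} = 10; x_{25} = 0; x_{26} = 10.
The sequence repeats with period 24.
(291 - 1) mod 24 = 2, so x_{291} = x_3 = 10.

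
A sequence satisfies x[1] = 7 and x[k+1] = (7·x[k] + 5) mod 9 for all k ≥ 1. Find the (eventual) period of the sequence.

9

Computing terms: x[1] = 7, x[2] = 0, x[3] = 5, x[4] = 4, x[5] = 6, x[6] = 2, x[7] = 1, x[8] = 3, x[9] = 8, x[10] = 7.
Since x[10] = x[1] = 7, the sequence is periodic with period 9.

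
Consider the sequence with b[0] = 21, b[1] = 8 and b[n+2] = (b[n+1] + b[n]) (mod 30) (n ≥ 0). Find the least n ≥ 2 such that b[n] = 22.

We have b[0] = 21; b[1] = 8; b[2] = 29; b[3] = 7; b[4] = 6; b[5] = 13; b[6] = 19; b[7] = 2; b[8] = 21; b[9] = 23; b[10] = 14; b[11] = 7; b[12] = 21; b[13] = 28; b[14] = 19; b[15] = 17; b[16] = 6; b[17] = 23; b[18] = 29; b[19] = 22; b[20] = 21; b[21] = 13; b[22] = 4; b[23] = 17; b[24] = 21; b[25] = 8.
Since (b[24], b[25]) = (b[0], b[1]) = (21, 8) (two consecutive terms determine the rest), the sequence is periodic with period 24.
The value 22 first appears (with n ≥ 2) at b[19].

19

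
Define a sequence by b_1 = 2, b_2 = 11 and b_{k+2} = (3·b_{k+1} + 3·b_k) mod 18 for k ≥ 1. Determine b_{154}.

b_1 = 2; b_2 = 11; b_3 = 3; b_4 = 6; b_5 = 9; b_6 = 9; b_7 = 0; b_8 = 9; b_9 = 9.
Since (b_8, b_9) = (b_5, b_6) = (9, 9) (two consecutive terms determine the rest), the sequence is eventually periodic: after a pre-period of length 4 it cycles with period 3.
For k ≥ 5, b_k depends only on (k - 5) mod 3. (154 - 5) mod 3 = 2, so b_{154} = b_7 = 0.

0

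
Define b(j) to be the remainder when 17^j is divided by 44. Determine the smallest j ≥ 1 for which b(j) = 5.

6

Computing terms: b(0) = 1,  b(1) = 17,  b(2) = 25,  b(3) = 29,  b(4) = 9,  b(5) = 21,  b(6) = 5,  b(7) = 41,  b(8) = 37,  b(9) = 13,  b(10) = 1.
Since b(10) = b(0) = 1, the sequence is periodic with period 10.
The value 5 first appears (with j ≥ 1) at b(6).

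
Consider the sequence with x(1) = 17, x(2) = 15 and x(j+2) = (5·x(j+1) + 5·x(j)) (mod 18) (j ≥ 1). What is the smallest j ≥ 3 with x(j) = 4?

9

x(1) = 17,  x(2) = 15,  x(3) = 16,  x(4) = 11,  x(5) = 9,  x(6) = 10,  x(7) = 5,  x(8) = 3,  x(9) = 4,  x(10) = 17,  x(11) = 15.
The sequence repeats with period 9.
The value 4 first appears (with j ≥ 3) at x(9).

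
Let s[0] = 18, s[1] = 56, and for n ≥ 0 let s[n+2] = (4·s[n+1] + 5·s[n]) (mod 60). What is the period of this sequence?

6

Computing terms: s[0] = 18,  s[1] = 56,  s[2] = 14,  s[3] = 36,  s[4] = 34,  s[5] = 16,  s[6] = 54,  s[7] = 56,  s[8] = 14.
Since (s[7], s[8]) = (s[1], s[2]) = (56, 14) (two consecutive terms determine the rest), the sequence is eventually periodic: after a pre-period of length 1 it cycles with period 6.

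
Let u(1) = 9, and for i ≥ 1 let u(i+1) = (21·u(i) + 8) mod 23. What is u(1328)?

We have u(1) = 9; u(2) = 13; u(3) = 5; u(4) = 21; u(5) = 12; u(6) = 7; u(7) = 17; u(8) = 20; u(9) = 14; u(10) = 3; u(11) = 2; u(12) = 4; u(13) = 0; u(14) = 8; u(15) = 15; u(16) = 1; u(17) = 6; u(18) = 19; u(19) = 16; u(20) = 22; u(21) = 10; u(22) = 11; u(23) = 9.
The sequence repeats with period 22.
So u(1328) = u(1 + ((1328-1) mod 22)) = u(8) = 20.

20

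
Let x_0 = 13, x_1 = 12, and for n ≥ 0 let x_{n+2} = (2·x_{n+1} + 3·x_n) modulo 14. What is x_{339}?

8

x_0 = 13,  x_1 = 12,  x_2 = 7,  x_3 = 8,  x_4 = 9,  x_5 = 0,  x_6 = 13,  x_7 = 12.
The sequence repeats with period 6.
So x_{339} = x_{0 + ((339-0) mod 6)} = x_3 = 8.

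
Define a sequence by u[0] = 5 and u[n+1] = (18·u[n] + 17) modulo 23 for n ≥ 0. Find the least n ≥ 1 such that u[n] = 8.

u[0] = 5, u[1] = 15, u[2] = 11, u[3] = 8, u[4] = 0, u[5] = 17, u[6] = 1, u[7] = 12, u[8] = 3, u[9] = 2, u[10] = 7, u[11] = 5.
The sequence repeats with period 11.
The value 8 first appears (with n ≥ 1) at u[3].

3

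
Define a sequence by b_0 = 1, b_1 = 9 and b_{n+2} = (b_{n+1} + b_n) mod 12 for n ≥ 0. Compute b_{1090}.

b_0 = 1, b_1 = 9, b_2 = 10, b_3 = 7, b_4 = 5, b_5 = 0, b_6 = 5, b_7 = 5, b_8 = 10, b_9 = 3, b_{10} = 1, b_{11} = 4, b_{12} = 5, b_{13} = 9, b_{14} = 2, b_{15} = 11, b_{16} = 1, b_{17} = 0, b_{18} = 1, b_{19} = 1, b_{20} = 2, b_{21} = 3, b_{22} = 5, b_{23} = 8, b_{24} = 1, b_{25} = 9.
Since (b_{24}, b_{25}) = (b_0, b_1) = (1, 9) (two consecutive terms determine the rest), the sequence is periodic with period 24.
(1090 - 0) mod 24 = 10, so b_{1090} = b_{10} = 1.

1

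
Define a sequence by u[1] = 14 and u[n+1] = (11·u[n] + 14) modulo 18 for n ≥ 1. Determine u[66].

We have u[1] = 14; u[2] = 6; u[3] = 8; u[4] = 12; u[5] = 2; u[6] = 0; u[7] = 14.
The sequence repeats with period 6.
(66 - 1) mod 6 = 5, so u[66] = u[6] = 0.

0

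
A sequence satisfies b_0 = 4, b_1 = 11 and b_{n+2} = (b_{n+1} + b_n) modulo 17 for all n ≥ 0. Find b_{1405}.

Listing terms: b_0 = 4, b_1 = 11, b_2 = 15, b_3 = 9, b_4 = 7, b_5 = 16, b_6 = 6, b_7 = 5, b_8 = 11, b_9 = 16, b_{10} = 10, b_{11} = 9, b_{12} = 2, b_{13} = 11, b_{14} = 13, b_{15} = 7, b_{16} = 3, b_{17} = 10, b_{18} = 13, b_{19} = 6, b_{20} = 2, b_{21} = 8, b_{22} = 10, b_{23} = 1, b_{24} = 11, b_{25} = 12, b_{26} = 6, b_{27} = 1, b_{28} = 7, b_{29} = 8, b_{30} = 15, b_{31} = 6, b_{32} = 4, b_{33} = 10, b_{34} = 14, b_{35} = 7, b_{36} = 4, b_{37} = 11.
The sequence repeats with period 36.
So b_{1405} = b_{0 + ((1405-0) mod 36)} = b_1 = 11.

11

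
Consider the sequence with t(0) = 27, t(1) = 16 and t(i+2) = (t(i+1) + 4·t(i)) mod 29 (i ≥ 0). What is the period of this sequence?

Listing terms: t(0) = 27,  t(1) = 16,  t(2) = 8,  t(3) = 14,  t(4) = 17,  t(5) = 15,  t(6) = 25,  t(7) = 27,  t(8) = 11,  t(9) = 3,  t(10) = 18,  t(11) = 1,  t(12) = 15,  t(13) = 19,  t(14) = 21,  t(15) = 10,  t(16) = 7,  t(17) = 18,  t(18) = 17,  t(19) = 2,  t(20) = 12,  t(21) = 20,  t(22) = 10,  t(23) = 3,  t(24) = 14,  t(25) = 26,  t(26) = 24,  t(27) = 12,  t(28) = 21,  t(29) = 11,  t(30) = 8,  t(31) = 23,  t(32) = 26,  t(33) = 2,  t(34) = 19,  t(35) = 27,  t(36) = 16.
The sequence repeats with period 35.

35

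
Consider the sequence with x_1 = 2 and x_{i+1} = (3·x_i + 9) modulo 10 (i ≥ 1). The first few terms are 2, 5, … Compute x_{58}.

5

Listing terms: x_1 = 2, x_2 = 5, x_3 = 4, x_4 = 1, x_5 = 2.
The sequence repeats with period 4.
(58 - 1) mod 4 = 1, so x_{58} = x_2 = 5.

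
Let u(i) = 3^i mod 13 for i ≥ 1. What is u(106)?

We have u(1) = 3; u(2) = 9; u(3) = 1; u(4) = 3.
The sequence repeats with period 3.
(106 - 1) mod 3 = 0, so u(106) = u(1) = 3.

3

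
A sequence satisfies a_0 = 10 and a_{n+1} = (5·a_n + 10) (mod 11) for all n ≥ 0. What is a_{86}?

5

We have a_0 = 10; a_1 = 5; a_2 = 2; a_3 = 9; a_4 = 0; a_5 = 10.
Since a_5 = a_0 = 10, the sequence is periodic with period 5.
(86 - 0) mod 5 = 1, so a_{86} = a_1 = 5.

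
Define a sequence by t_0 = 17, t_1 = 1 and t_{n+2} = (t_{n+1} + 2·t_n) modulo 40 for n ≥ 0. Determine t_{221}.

21

We have t_0 = 17; t_1 = 1; t_2 = 35; t_3 = 37; t_4 = 27; t_5 = 21; t_6 = 35; t_7 = 37.
Since (t_6, t_7) = (t_2, t_3) = (35, 37) (two consecutive terms determine the rest), the sequence is eventually periodic: after a pre-period of length 2 it cycles with period 4.
For n ≥ 2, t_n depends only on (n - 2) mod 4. (221 - 2) mod 4 = 3, so t_{221} = t_5 = 21.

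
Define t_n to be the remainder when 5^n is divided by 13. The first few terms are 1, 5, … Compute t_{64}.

1

We have t_0 = 1; t_1 = 5; t_2 = 12; t_3 = 8; t_4 = 1.
The sequence repeats with period 4.
(64 - 0) mod 4 = 0, so t_{64} = t_0 = 1.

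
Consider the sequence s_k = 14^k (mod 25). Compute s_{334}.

We have s_1 = 14, s_2 = 21, s_3 = 19, s_4 = 16, s_5 = 24, s_6 = 11, s_7 = 4, s_8 = 6, s_9 = 9, s_{10} = 1, s_{11} = 14.
Since s_{11} = s_1 = 14, the sequence is periodic with period 10.
(334 - 1) mod 10 = 3, so s_{334} = s_4 = 16.

16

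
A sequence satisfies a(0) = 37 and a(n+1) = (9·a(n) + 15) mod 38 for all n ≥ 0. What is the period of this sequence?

18

a(0) = 37; a(1) = 6; a(2) = 31; a(3) = 28; a(4) = 1; a(5) = 24; a(6) = 3; a(7) = 4; a(8) = 13; a(9) = 18; a(10) = 25; a(11) = 12; a(12) = 9; a(13) = 20; a(14) = 5; a(15) = 22; a(16) = 23; a(17) = 32; a(18) = 37.
Since a(18) = a(0) = 37, the sequence is periodic with period 18.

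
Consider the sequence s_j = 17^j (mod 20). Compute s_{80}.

1

Listing terms: s_0 = 1; s_1 = 17; s_2 = 9; s_3 = 13; s_4 = 1.
Since s_4 = s_0 = 1, the sequence is periodic with period 4.
So s_{80} = s_{0 + ((80-0) mod 4)} = s_0 = 1.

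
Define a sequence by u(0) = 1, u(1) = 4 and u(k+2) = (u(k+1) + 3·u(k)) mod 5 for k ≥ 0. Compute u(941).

2

Computing terms: u(0) = 1,  u(1) = 4,  u(2) = 2,  u(3) = 4,  u(4) = 0,  u(5) = 2,  u(6) = 2,  u(7) = 3,  u(8) = 4,  u(9) = 3,  u(10) = 0,  u(11) = 4,  u(12) = 4,  u(13) = 1,  u(14) = 3,  u(15) = 1,  u(16) = 0,  u(17) = 3,  u(18) = 3,  u(19) = 2,  u(20) = 1,  u(21) = 2,  u(22) = 0,  u(23) = 1,  u(24) = 1,  u(25) = 4.
Since (u(24), u(25)) = (u(0), u(1)) = (1, 4) (two consecutive terms determine the rest), the sequence is periodic with period 24.
(941 - 0) mod 24 = 5, so u(941) = u(5) = 2.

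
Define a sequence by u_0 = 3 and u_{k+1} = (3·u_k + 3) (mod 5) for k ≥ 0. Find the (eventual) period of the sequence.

u_0 = 3, u_1 = 2, u_2 = 4, u_3 = 0, u_4 = 3.
The sequence repeats with period 4.

4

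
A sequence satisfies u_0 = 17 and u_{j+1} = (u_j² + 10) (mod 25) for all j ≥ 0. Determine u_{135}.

Computing terms: u_0 = 17; u_1 = 24; u_2 = 11; u_3 = 6; u_4 = 21; u_5 = 1; u_6 = 11.
Since u_6 = u_2 = 11, the sequence is eventually periodic: after a pre-period of length 2 it cycles with period 4.
For j ≥ 2, u_j depends only on (j - 2) mod 4. (135 - 2) mod 4 = 1, so u_{135} = u_3 = 6.

6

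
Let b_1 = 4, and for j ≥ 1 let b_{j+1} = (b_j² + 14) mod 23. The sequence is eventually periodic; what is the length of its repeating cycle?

3

Computing terms: b_1 = 4; b_2 = 7; b_3 = 17; b_4 = 4.
Since b_4 = b_1 = 4, the sequence is periodic with period 3.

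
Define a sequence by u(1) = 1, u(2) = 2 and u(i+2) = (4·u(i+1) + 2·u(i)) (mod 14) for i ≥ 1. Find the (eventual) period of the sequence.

48

We have u(1) = 1,  u(2) = 2,  u(3) = 10,  u(4) = 2,  u(5) = 0,  u(6) = 4,  u(7) = 2,  u(8) = 2,  u(9) = 12,  u(10) = 10,  u(11) = 8,  u(12) = 10,  u(13) = 0,  u(14) = 6,  u(15) = 10,  u(16) = 10,  u(17) = 4,  u(18) = 8,  u(19) = 12,  u(20) = 8,  u(21) = 0,  u(22) = 2,  u(23) = 8,  u(24) = 8,  u(25) = 6,  u(26) = 12,  u(27) = 4,  u(28) = 12,  u(29) = 0,  u(30) = 10,  u(31) = 12,  u(32) = 12,  u(33) = 2,  u(34) = 4,  u(35) = 6,  u(36) = 4,  u(37) = 0,  u(38) = 8,  u(39) = 4,  u(40) = 4,  u(41) = 10,  u(42) = 6,  u(43) = 2,  u(44) = 6,  u(45) = 0,  u(46) = 12,  u(47) = 6,  u(48) = 6,  u(49) = 8,  u(50) = 2,  u(51) = 10.
Since (u(50), u(51)) = (u(2), u(3)) = (2, 10) (two consecutive terms determine the rest), the sequence is eventually periodic: after a pre-period of length 1 it cycles with period 48.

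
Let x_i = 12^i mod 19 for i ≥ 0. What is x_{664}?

7

Computing terms: x_0 = 1, x_1 = 12, x_2 = 11, x_3 = 18, x_4 = 7, x_5 = 8, x_6 = 1.
The sequence repeats with period 6.
So x_{664} = x_{0 + ((664-0) mod 6)} = x_4 = 7.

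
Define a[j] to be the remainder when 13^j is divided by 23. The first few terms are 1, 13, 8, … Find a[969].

Listing terms: a[0] = 1, a[1] = 13, a[2] = 8, a[3] = 12, a[4] = 18, a[5] = 4, a[6] = 6, a[7] = 9, a[8] = 2, a[9] = 3, a[10] = 16, a[11] = 1.
The sequence repeats with period 11.
(969 - 0) mod 11 = 1, so a[969] = a[1] = 13.

13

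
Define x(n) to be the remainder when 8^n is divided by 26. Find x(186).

x(0) = 1; x(1) = 8; x(2) = 12; x(3) = 18; x(4) = 14; x(5) = 8.
Since x(5) = x(1) = 8, the sequence is eventually periodic: after a pre-period of length 1 it cycles with period 4.
For n ≥ 1, x(n) depends only on (n - 1) mod 4. (186 - 1) mod 4 = 1, so x(186) = x(2) = 12.

12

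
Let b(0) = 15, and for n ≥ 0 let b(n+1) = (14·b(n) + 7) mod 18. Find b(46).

9

Computing terms: b(0) = 15,  b(1) = 1,  b(2) = 3,  b(3) = 13,  b(4) = 9,  b(5) = 7,  b(6) = 15.
The sequence repeats with period 6.
(46 - 0) mod 6 = 4, so b(46) = b(4) = 9.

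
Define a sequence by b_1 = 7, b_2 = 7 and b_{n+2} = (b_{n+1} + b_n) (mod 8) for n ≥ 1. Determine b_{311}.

We have b_1 = 7,  b_2 = 7,  b_3 = 6,  b_4 = 5,  b_5 = 3,  b_6 = 0,  b_7 = 3,  b_8 = 3,  b_9 = 6,  b_{10} = 1,  b_{11} = 7,  b_{12} = 0,  b_{13} = 7,  b_{14} = 7.
The sequence repeats with period 12.
So b_{311} = b_{1 + ((311-1) mod 12)} = b_{11} = 7.

7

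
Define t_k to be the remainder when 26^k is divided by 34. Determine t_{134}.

We have t_0 = 1; t_1 = 26; t_2 = 30; t_3 = 32; t_4 = 16; t_5 = 8; t_6 = 4; t_7 = 2; t_8 = 18; t_9 = 26.
Since t_9 = t_1 = 26, the sequence is eventually periodic: after a pre-period of length 1 it cycles with period 8.
For k ≥ 1, t_k depends only on (k - 1) mod 8. (134 - 1) mod 8 = 5, so t_{134} = t_6 = 4.

4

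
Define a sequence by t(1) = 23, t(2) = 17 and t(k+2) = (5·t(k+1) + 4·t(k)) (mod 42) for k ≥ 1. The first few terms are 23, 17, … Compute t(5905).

23

Listing terms: t(1) = 23, t(2) = 17, t(3) = 9, t(4) = 29, t(5) = 13, t(6) = 13, t(7) = 33, t(8) = 7, t(9) = 41, t(10) = 23, t(11) = 27, t(12) = 17, t(13) = 25, t(14) = 25, t(15) = 15, t(16) = 7, t(17) = 11, t(18) = 41, t(19) = 39, t(20) = 23, t(21) = 19, t(22) = 19, t(23) = 3, t(24) = 7, t(25) = 5, t(26) = 11, t(27) = 33, t(28) = 41, t(29) = 1, t(30) = 1, t(31) = 9, t(32) = 7, t(33) = 29, t(34) = 5, t(35) = 15, t(36) = 11, t(37) = 31, t(38) = 31, t(39) = 27, t(40) = 7, t(41) = 17, t(42) = 29, t(43) = 3, t(44) = 5, t(45) = 37, t(46) = 37, t(47) = 39, t(48) = 7, t(49) = 23, t(50) = 17.
The sequence repeats with period 48.
So t(5905) = t(1 + ((5905-1) mod 48)) = t(1) = 23.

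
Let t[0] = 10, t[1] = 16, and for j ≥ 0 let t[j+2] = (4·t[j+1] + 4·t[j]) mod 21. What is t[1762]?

We have t[0] = 10, t[1] = 16, t[2] = 20, t[3] = 18, t[4] = 5, t[5] = 8, t[6] = 10, t[7] = 9, t[8] = 13, t[9] = 4, t[10] = 5, t[11] = 15, t[12] = 17, t[13] = 2, t[14] = 13, t[15] = 18, t[16] = 19, t[17] = 1, t[18] = 17, t[19] = 9, t[20] = 20, t[21] = 11, t[22] = 19, t[23] = 15, t[24] = 10, t[25] = 16.
Since (t[24], t[25]) = (t[0], t[1]) = (10, 16) (two consecutive terms determine the rest), the sequence is periodic with period 24.
So t[1762] = t[0 + ((1762-0) mod 24)] = t[10] = 5.

5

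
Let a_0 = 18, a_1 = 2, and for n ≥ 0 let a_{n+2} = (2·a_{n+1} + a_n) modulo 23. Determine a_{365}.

Computing terms: a_0 = 18; a_1 = 2; a_2 = 22; a_3 = 0; a_4 = 22; a_5 = 21; a_6 = 18; a_7 = 11; a_8 = 17; a_9 = 22; a_{10} = 15; a_{11} = 6; a_{12} = 4; a_{13} = 14; a_{14} = 9; a_{15} = 9; a_{16} = 4; a_{17} = 17; a_{18} = 15; a_{19} = 1; a_{20} = 17; a_{21} = 12; a_{22} = 18; a_{23} = 2.
The sequence repeats with period 22.
So a_{365} = a_{0 + ((365-0) mod 22)} = a_{13} = 14.

14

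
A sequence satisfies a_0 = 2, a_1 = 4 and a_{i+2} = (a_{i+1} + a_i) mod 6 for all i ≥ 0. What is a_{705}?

We have a_0 = 2; a_1 = 4; a_2 = 0; a_3 = 4; a_4 = 4; a_5 = 2; a_6 = 0; a_7 = 2; a_8 = 2; a_9 = 4.
The sequence repeats with period 8.
So a_{705} = a_{0 + ((705-0) mod 8)} = a_1 = 4.

4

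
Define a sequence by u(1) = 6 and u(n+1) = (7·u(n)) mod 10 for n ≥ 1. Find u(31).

4

Computing terms: u(1) = 6,  u(2) = 2,  u(3) = 4,  u(4) = 8,  u(5) = 6.
Since u(5) = u(1) = 6, the sequence is periodic with period 4.
(31 - 1) mod 4 = 2, so u(31) = u(3) = 4.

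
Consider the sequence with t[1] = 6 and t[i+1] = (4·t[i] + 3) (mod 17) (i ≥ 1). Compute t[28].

5

Listing terms: t[1] = 6, t[2] = 10, t[3] = 9, t[4] = 5, t[5] = 6.
The sequence repeats with period 4.
So t[28] = t[1 + ((28-1) mod 4)] = t[4] = 5.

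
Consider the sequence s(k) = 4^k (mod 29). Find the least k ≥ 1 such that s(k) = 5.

s(0) = 1, s(1) = 4, s(2) = 16, s(3) = 6, s(4) = 24, s(5) = 9, s(6) = 7, s(7) = 28, s(8) = 25, s(9) = 13, s(10) = 23, s(11) = 5, s(12) = 20, s(13) = 22, s(14) = 1.
Since s(14) = s(0) = 1, the sequence is periodic with period 14.
The value 5 first appears (with k ≥ 1) at s(11).

11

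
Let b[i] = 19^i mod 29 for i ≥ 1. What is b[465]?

14

Computing terms: b[1] = 19,  b[2] = 13,  b[3] = 15,  b[4] = 24,  b[5] = 21,  b[6] = 22,  b[7] = 12,  b[8] = 25,  b[9] = 11,  b[10] = 6,  b[11] = 27,  b[12] = 20,  b[13] = 3,  b[14] = 28,  b[15] = 10,  b[16] = 16,  b[17] = 14,  b[18] = 5,  b[19] = 8,  b[20] = 7,  b[21] = 17,  b[22] = 4,  b[23] = 18,  b[24] = 23,  b[25] = 2,  b[26] = 9,  b[27] = 26,  b[28] = 1,  b[29] = 19.
The sequence repeats with period 28.
So b[465] = b[1 + ((465-1) mod 28)] = b[17] = 14.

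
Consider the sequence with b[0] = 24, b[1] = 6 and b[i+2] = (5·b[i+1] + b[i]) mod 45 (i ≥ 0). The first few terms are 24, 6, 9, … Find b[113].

Listing terms: b[0] = 24,  b[1] = 6,  b[2] = 9,  b[3] = 6,  b[4] = 39,  b[5] = 21,  b[6] = 9,  b[7] = 21,  b[8] = 24,  b[9] = 6.
The sequence repeats with period 8.
So b[113] = b[0 + ((113-0) mod 8)] = b[1] = 6.

6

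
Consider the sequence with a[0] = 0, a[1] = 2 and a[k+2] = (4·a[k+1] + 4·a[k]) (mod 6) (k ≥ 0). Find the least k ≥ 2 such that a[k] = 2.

2

Listing terms: a[0] = 0, a[1] = 2, a[2] = 2, a[3] = 4, a[4] = 0, a[5] = 4, a[6] = 4, a[7] = 2, a[8] = 0, a[9] = 2.
Since (a[8], a[9]) = (a[0], a[1]) = (0, 2) (two consecutive terms determine the rest), the sequence is periodic with period 8.
The value 2 first appears (with k ≥ 2) at a[2].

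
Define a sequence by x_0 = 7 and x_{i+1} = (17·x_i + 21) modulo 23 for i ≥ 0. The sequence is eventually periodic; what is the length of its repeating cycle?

22

Computing terms: x_0 = 7, x_1 = 2, x_2 = 9, x_3 = 13, x_4 = 12, x_5 = 18, x_6 = 5, x_7 = 14, x_8 = 6, x_9 = 8, x_{10} = 19, x_{11} = 22, x_{12} = 4, x_{13} = 20, x_{14} = 16, x_{15} = 17, x_{16} = 11, x_{17} = 1, x_{18} = 15, x_{19} = 0, x_{20} = 21, x_{21} = 10, x_{22} = 7.
The sequence repeats with period 22.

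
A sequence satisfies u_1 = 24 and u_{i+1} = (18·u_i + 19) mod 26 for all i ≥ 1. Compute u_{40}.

Listing terms: u_1 = 24; u_2 = 9; u_3 = 25; u_4 = 1; u_5 = 11; u_6 = 9.
Since u_6 = u_2 = 9, the sequence is eventually periodic: after a pre-period of length 1 it cycles with period 4.
For i ≥ 2, u_i depends only on (i - 2) mod 4. (40 - 2) mod 4 = 2, so u_{40} = u_4 = 1.

1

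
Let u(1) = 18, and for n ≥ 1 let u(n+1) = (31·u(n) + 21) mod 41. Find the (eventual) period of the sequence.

We have u(1) = 18,  u(2) = 5,  u(3) = 12,  u(4) = 24,  u(5) = 27,  u(6) = 38,  u(7) = 10,  u(8) = 3,  u(9) = 32,  u(10) = 29,  u(11) = 18.
Since u(11) = u(1) = 18, the sequence is periodic with period 10.

10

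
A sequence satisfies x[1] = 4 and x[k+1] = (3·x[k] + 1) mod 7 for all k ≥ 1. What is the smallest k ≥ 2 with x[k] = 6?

x[1] = 4; x[2] = 6; x[3] = 5; x[4] = 2; x[5] = 0; x[6] = 1; x[7] = 4.
Since x[7] = x[1] = 4, the sequence is periodic with period 6.
The value 6 first appears (with k ≥ 2) at x[2].

2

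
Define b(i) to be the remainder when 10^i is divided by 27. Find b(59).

19

We have b(0) = 1; b(1) = 10; b(2) = 19; b(3) = 1.
Since b(3) = b(0) = 1, the sequence is periodic with period 3.
(59 - 0) mod 3 = 2, so b(59) = b(2) = 19.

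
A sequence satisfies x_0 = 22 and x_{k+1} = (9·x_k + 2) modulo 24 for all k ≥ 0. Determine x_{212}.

14

x_0 = 22, x_1 = 8, x_2 = 2, x_3 = 20, x_4 = 14, x_5 = 8.
Since x_5 = x_1 = 8, the sequence is eventually periodic: after a pre-period of length 1 it cycles with period 4.
For k ≥ 1, x_k depends only on (k - 1) mod 4. (212 - 1) mod 4 = 3, so x_{212} = x_4 = 14.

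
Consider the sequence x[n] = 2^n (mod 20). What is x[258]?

Listing terms: x[1] = 2,  x[2] = 4,  x[3] = 8,  x[4] = 16,  x[5] = 12,  x[6] = 4.
Since x[6] = x[2] = 4, the sequence is eventually periodic: after a pre-period of length 1 it cycles with period 4.
For n ≥ 2, x[n] depends only on (n - 2) mod 4. (258 - 2) mod 4 = 0, so x[258] = x[2] = 4.

4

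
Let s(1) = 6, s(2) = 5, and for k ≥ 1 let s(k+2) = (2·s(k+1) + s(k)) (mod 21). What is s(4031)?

Listing terms: s(1) = 6, s(2) = 5, s(3) = 16, s(4) = 16, s(5) = 6, s(6) = 7, s(7) = 20, s(8) = 5, s(9) = 9, s(10) = 2, s(11) = 13, s(12) = 7, s(13) = 6, s(14) = 19, s(15) = 2, s(16) = 2, s(17) = 6, s(18) = 14, s(19) = 13, s(20) = 19, s(21) = 9, s(22) = 16, s(23) = 20, s(24) = 14, s(25) = 6, s(26) = 5.
Since (s(25), s(26)) = (s(1), s(2)) = (6, 5) (two consecutive terms determine the rest), the sequence is periodic with period 24.
So s(4031) = s(1 + ((4031-1) mod 24)) = s(23) = 20.

20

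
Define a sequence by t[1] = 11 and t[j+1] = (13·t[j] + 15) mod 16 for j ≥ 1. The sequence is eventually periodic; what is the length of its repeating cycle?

Computing terms: t[1] = 11,  t[2] = 14,  t[3] = 5,  t[4] = 0,  t[5] = 15,  t[6] = 2,  t[7] = 9,  t[8] = 4,  t[9] = 3,  t[10] = 6,  t[11] = 13,  t[12] = 8,  t[13] = 7,  t[14] = 10,  t[15] = 1,  t[16] = 12,  t[17] = 11.
Since t[17] = t[1] = 11, the sequence is periodic with period 16.

16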